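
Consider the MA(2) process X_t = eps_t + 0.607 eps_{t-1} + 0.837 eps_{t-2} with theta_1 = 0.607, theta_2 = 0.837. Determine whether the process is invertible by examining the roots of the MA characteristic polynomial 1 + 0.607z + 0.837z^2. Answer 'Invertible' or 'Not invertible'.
\text{Invertible}

The MA(q) characteristic polynomial is P(z) = 1 + 0.607z + 0.837z^2.
Invertibility requires all roots to lie outside the unit circle, i.e. |z| > 1 for every root.
Set 1 + (0.607) z + (0.837) z^2 = 0, i.e. a z^2 + b z + c = 0 with a = 0.837, b = 0.607, c = 1.
Discriminant D = b^2 - 4ac = (0.607)^2 - 4*(0.837)*1 = 0.368449 - (3.348) = -2.979551.
D < 0, so the roots are the complex-conjugate pair z = (-b +/- i sqrt(-D)) / (2a) = -0.3626 +/- 1.0311i.
For a conjugate pair |z|^2 = z * conj(z) = (product of roots) = c/a = 1/(0.837) = 1.194743, so |z| = sqrt(1.194743) = 1.093 for both roots.
Moduli of all roots: 1.0930, 1.0930.
All moduli strictly greater than 1? Yes.
Verdict: Invertible.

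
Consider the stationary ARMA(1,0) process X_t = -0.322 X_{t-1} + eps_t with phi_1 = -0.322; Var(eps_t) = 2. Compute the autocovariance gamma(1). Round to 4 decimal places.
\gamma(1) = -0.7185

Multiply the model equation by X_{t-k} and take expectations. With theta_0 = psi_0 = 1 and psi_j the MA(infinity) weights, this gives
  gamma(k) - sum_i phi_i gamma(k-i) = c_k,
  c_k = sigma^2 * sum_{j=k..q} theta_j psi_{j-k}   (c_k = 0 for k > q),
using gamma(-m) = gamma(m).
Pure AR (q = 0): c_0 = sigma^2 = 2, c_k = 0 for k >= 1.
Equations for k = 0 and k = 1 (AR order 1):
  gamma(0) = phi_1 gamma(1) + c_0
  gamma(1) = phi_1 gamma(0) + c_1
Substituting the second into the first: gamma(0) (1 - phi_1^2) = c_0 + phi_1 c_1, so
  gamma(0) = c_0 / (1 - phi_1^2) = 2 / (1 - (-0.322)^2) = 2 / 0.896316 = 2.231356.
  gamma(1) = phi_1 gamma(0) = (-0.322)(2.231356) = -0.718497.
Therefore gamma(1) = -0.7185 (to 4 decimal places).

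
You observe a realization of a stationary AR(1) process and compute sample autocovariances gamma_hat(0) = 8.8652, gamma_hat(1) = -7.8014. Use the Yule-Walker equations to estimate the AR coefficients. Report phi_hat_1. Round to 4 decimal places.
\hat\phi_{1} = -0.8800

The Yule-Walker equations for an AR(p) process read, in matrix form,
  Gamma_p phi = r_p,   with   (Gamma_p)_{ij} = gamma(|i - j|),
                       (r_p)_i = gamma(i),   i,j = 1..p.
Substitute the sample gammas (Toeplitz matrix and right-hand side of size 1):
  Gamma_p = [[8.8652]]
  r_p     = [-7.8014]
With p = 1 this is the single equation gamma(0) phi_1 = gamma(1):
  phi_hat_1 = gamma(1) / gamma(0) = -7.8014 / 8.8652 = -0.8800.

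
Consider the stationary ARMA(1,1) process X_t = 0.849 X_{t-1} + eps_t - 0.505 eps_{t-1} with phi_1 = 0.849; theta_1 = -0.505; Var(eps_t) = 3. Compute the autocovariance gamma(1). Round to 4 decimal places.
\gamma(1) = 2.1115

Multiply the model equation by X_{t-k} and take expectations. With theta_0 = psi_0 = 1 and psi_j the MA(infinity) weights, this gives
  gamma(k) - sum_i phi_i gamma(k-i) = c_k,
  c_k = sigma^2 * sum_{j=k..q} theta_j psi_{j-k}   (c_k = 0 for k > q),
using gamma(-m) = gamma(m).
psi-weights needed (psi_j = theta_j + sum_i phi_i psi_{j-i}):
  psi_1 = theta_1 + phi_1 = -0.505 + (0.849) = 0.344
Right-hand sides:
  c_0 = sigma^2 (1 + theta_1 psi_1) = 3 * (1 + (-0.505)(0.344)) = 3 * 0.82628 = 2.47884
  c_1 = sigma^2 theta_1 = 3 * (-0.505) = -1.515
  c_2 = 0
Equations for k = 0 and k = 1 (AR order 1):
  gamma(0) = phi_1 gamma(1) + c_0
  gamma(1) = phi_1 gamma(0) + c_1
Substituting the second into the first: gamma(0) (1 - phi_1^2) = c_0 + phi_1 c_1, so
  gamma(0) = (c_0 + phi_1 c_1) / (1 - phi_1^2) = (2.47884 + (0.849)(-1.515)) / (1 - (0.849)^2) = 1.192605 / 0.279199 = 4.271523.
  gamma(1) = phi_1 gamma(0) + c_1 = (0.849)(4.271523) + (-1.515) = 2.111523.
Therefore gamma(1) = 2.1115 (to 4 decimal places).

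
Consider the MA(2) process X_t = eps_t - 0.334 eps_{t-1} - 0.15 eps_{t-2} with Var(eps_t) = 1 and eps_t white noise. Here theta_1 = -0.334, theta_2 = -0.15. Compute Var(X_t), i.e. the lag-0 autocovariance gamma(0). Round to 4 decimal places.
\gamma(0) = 1.1341

For an MA(q) process X_t = eps_t + sum_i theta_i eps_{t-i} with
Var(eps_t) = sigma^2, the variance is
  gamma(0) = sigma^2 * (1 + sum_i theta_i^2).
  sum_i theta_i^2 = (-0.334)^2 + (-0.15)^2 = 0.111556 + 0.0225 = 0.134056.
  gamma(0) = 1 * (1 + 0.134056) = 1 * 1.134056 = 1.134056, which rounds to 1.1341.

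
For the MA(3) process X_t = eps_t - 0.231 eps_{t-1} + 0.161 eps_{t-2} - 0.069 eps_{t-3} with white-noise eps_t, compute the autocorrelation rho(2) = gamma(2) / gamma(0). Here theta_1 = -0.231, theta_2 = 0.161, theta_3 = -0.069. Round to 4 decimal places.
\rho(2) = 0.1632

For an MA(q) process with theta_0 = 1, the autocovariance is
  gamma(k) = sigma^2 * sum_{i=0..q-k} theta_i * theta_{i+k},
and rho(k) = gamma(k) / gamma(0). Sigma^2 cancels.
  numerator   = (1)*(0.161) + (-0.231)*(-0.069) = 0.176939.
  denominator = (1)^2 + (-0.231)^2 + (0.161)^2 + (-0.069)^2 = 1.084043.
  rho(2) = 0.176939 / 1.084043 = 0.1632.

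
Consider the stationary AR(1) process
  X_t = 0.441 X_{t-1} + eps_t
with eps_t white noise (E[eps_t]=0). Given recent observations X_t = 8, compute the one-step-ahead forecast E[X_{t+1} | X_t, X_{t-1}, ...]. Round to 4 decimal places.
E[X_{t+1} \mid \mathcal F_t] = 3.5280

For an AR(p) model X_t = c + sum_i phi_i X_{t-i} + eps_t, the
one-step-ahead conditional mean is
  E[X_{t+1} | X_t, ...] = c + sum_i phi_i X_{t+1-i}.
Substitute known values:
  E[X_{t+1} | ...] = (0.441) * (8)
                   = 3.5280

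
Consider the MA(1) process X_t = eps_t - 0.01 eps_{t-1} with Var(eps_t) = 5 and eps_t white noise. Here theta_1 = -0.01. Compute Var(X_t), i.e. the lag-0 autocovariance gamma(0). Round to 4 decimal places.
\gamma(0) = 5.0005

For an MA(q) process X_t = eps_t + sum_i theta_i eps_{t-i} with
Var(eps_t) = sigma^2, the variance is
  gamma(0) = sigma^2 * (1 + sum_i theta_i^2).
  sum_i theta_i^2 = (-0.01)^2 = 0.0001.
  gamma(0) = 5 * (1 + 0.0001) = 5 * 1.0001 = 5.0005.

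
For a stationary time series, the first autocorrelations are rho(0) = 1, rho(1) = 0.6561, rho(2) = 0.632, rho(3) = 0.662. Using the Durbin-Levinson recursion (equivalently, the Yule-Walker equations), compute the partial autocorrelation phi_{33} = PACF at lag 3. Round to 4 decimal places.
\phi_{33} = 0.3250

The PACF at lag k is phi_{kk}, the last component of the solution
to the Yule-Walker system G_k phi = r_k where
  (G_k)_{ij} = rho(|i - j|), (r_k)_i = rho(i), i,j = 1..k.
Equivalently, Durbin-Levinson gives phi_{kk} iteratively:
  phi_{11} = rho(1)
  phi_{kk} = [rho(k) - sum_{j=1..k-1} phi_{k-1,j} rho(k-j)]
            / [1 - sum_{j=1..k-1} phi_{k-1,j} rho(j)],
  phi_{k,j} = phi_{k-1,j} - phi_{kk} phi_{k-1,k-j},  j = 1..k-1.
Step k = 1:
  phi_11 = rho(1) = 0.6561.
Step k = 2:
  phi_22 = [rho(2) - phi_11 rho(1)] / [1 - phi_11 rho(1)] = [0.632 - (0.6561)(0.6561)] / [1 - (0.6561)(0.6561)]
         = 0.20153279 / 0.56953279 = 0.353856.
  Update: phi_21 = phi_11 - phi_22 phi_11 = 0.6561 - (0.353856)(0.6561) = 0.423935.
Step k = 3:
  phi_33 = [rho(3) - phi_21 rho(2) - phi_22 rho(1)] / [1 - phi_21 rho(1) - phi_22 rho(2)]
    numerator   = 0.662 - (0.423935)(0.632) - (0.353856)(0.6561) = 0.16190803
    denominator = 1 - (0.423935)(0.6561) - (0.353856)(0.632) = 0.49821913
  phi_33 = 0.16190803 / 0.49821913 = 0.325.
Therefore phi_{33} = 0.3250.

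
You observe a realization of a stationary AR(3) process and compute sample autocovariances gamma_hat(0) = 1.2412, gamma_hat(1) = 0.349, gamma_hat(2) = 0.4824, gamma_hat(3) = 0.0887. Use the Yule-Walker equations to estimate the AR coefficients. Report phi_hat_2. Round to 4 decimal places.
\hat\phi_{2} = 0.3580

The Yule-Walker equations for an AR(p) process read, in matrix form,
  Gamma_p phi = r_p,   with   (Gamma_p)_{ij} = gamma(|i - j|),
                       (r_p)_i = gamma(i),   i,j = 1..p.
Substitute the sample gammas (Toeplitz matrix and right-hand side of size 3):
  Gamma_p = [[1.2412, 0.349, 0.4824], [0.349, 1.2412, 0.349], [0.4824, 0.349, 1.2412]]
  r_p     = [0.349, 0.4824, 0.0887]
Written out (R1..R3):
  (R1) 1.2412 phi_1 + 0.349 phi_2 + 0.4824 phi_3 = 0.349
  (R2) 0.349 phi_1 + 1.2412 phi_2 + 0.349 phi_3 = 0.4824
  (R3) 0.4824 phi_1 + 0.349 phi_2 + 1.2412 phi_3 = 0.0887
Gaussian elimination:
  R2 <- R2 - (0.349/1.2412) R1 = R2 - (0.28118) R1:  1.143068 phi_2 + 0.213359 phi_3 = 0.384268
  R3 <- R3 - (0.4824/1.2412) R1 = R3 - (0.388656) R1:  0.213359 phi_2 + 1.053712 phi_3 = -0.046941
  R3 <- R3 - (0.213359/1.143068) R2 = R3 - (0.186655) R2:  1.013888 phi_3 = -0.118666
Back-substitution:
  phi_hat_3 = -0.118666 / 1.013888 = -0.117041
  phi_hat_2 = (0.384268 - (0.213359)(-0.117041)) / 1.143068 = 0.358019
  phi_hat_1 = (0.349 - (0.349)(0.358019) - (0.4824)(-0.117041)) / 1.2412 = 0.226001
So phi_hat = [0.2260, 0.3580, -0.1170].
Therefore phi_hat_2 = 0.3580.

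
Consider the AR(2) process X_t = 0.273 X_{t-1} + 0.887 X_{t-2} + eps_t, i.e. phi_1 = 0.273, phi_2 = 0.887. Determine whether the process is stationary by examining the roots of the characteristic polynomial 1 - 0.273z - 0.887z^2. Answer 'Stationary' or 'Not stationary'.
\text{Not stationary}

The AR(p) characteristic polynomial is P(z) = 1 - 0.273z - 0.887z^2.
Stationarity requires all roots to lie outside the unit circle, i.e. |z| > 1 for every root.
Set 1 + (-0.273) z + (-0.887) z^2 = 0, i.e. a z^2 + b z + c = 0 with a = -0.887, b = -0.273, c = 1.
Discriminant D = b^2 - 4ac = (-0.273)^2 - 4*(-0.887)*1 = 0.074529 - (-3.548) = 3.622529.
D >= 0, so the roots are real: z = (-b +/- sqrt(D)) / (2a) = (0.273 +/- 1.903294) / (-1.774).
  z_1 = (0.273 + 1.903294) / (-1.774) = -1.2268,   |z_1| = 1.2268.
  z_2 = (0.273 - 1.903294) / (-1.774) = 0.919,   |z_2| = 0.919.
Moduli of all roots: 1.2268, 0.9190.
All moduli strictly greater than 1? No.
Verdict: Not stationary.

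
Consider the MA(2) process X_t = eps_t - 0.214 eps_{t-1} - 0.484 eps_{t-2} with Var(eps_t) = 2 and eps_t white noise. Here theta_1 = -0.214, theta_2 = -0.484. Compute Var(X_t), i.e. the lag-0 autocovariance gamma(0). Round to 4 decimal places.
\gamma(0) = 2.5601

For an MA(q) process X_t = eps_t + sum_i theta_i eps_{t-i} with
Var(eps_t) = sigma^2, the variance is
  gamma(0) = sigma^2 * (1 + sum_i theta_i^2).
  sum_i theta_i^2 = (-0.214)^2 + (-0.484)^2 = 0.045796 + 0.234256 = 0.280052.
  gamma(0) = 2 * (1 + 0.280052) = 2 * 1.280052 = 2.560104, which rounds to 2.5601.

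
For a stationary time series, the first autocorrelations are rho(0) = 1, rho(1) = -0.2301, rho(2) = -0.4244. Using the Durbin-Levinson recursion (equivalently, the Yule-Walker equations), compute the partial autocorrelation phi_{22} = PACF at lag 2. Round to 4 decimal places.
\phi_{22} = -0.5040

The PACF at lag k is phi_{kk}, the last component of the solution
to the Yule-Walker system G_k phi = r_k where
  (G_k)_{ij} = rho(|i - j|), (r_k)_i = rho(i), i,j = 1..k.
Equivalently, Durbin-Levinson gives phi_{kk} iteratively:
  phi_{11} = rho(1)
  phi_{kk} = [rho(k) - sum_{j=1..k-1} phi_{k-1,j} rho(k-j)]
            / [1 - sum_{j=1..k-1} phi_{k-1,j} rho(j)],
  phi_{k,j} = phi_{k-1,j} - phi_{kk} phi_{k-1,k-j},  j = 1..k-1.
Step k = 1:
  phi_11 = rho(1) = -0.2301.
Step k = 2:
  phi_22 = [rho(2) - phi_11 rho(1)] / [1 - phi_11 rho(1)] = [-0.4244 - (-0.2301)(-0.2301)] / [1 - (-0.2301)(-0.2301)]
         = -0.47734601 / 0.94705399 = -0.504.
Therefore phi_{22} = -0.5040.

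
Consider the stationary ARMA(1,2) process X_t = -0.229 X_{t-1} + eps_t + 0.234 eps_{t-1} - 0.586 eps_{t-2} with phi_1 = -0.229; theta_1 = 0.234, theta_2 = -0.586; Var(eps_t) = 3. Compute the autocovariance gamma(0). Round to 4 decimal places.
\gamma(0) = 4.0915

Multiply the model equation by X_{t-k} and take expectations. With theta_0 = psi_0 = 1 and psi_j the MA(infinity) weights, this gives
  gamma(k) - sum_i phi_i gamma(k-i) = c_k,
  c_k = sigma^2 * sum_{j=k..q} theta_j psi_{j-k}   (c_k = 0 for k > q),
using gamma(-m) = gamma(m).
psi-weights needed (psi_j = theta_j + sum_i phi_i psi_{j-i}):
  psi_1 = theta_1 + phi_1 = 0.234 + (-0.229) = 0.005
  psi_2 = theta_2 + phi_1 psi_1 = -0.586 + (-0.229)(0.005) = -0.587145
Right-hand sides:
  c_0 = sigma^2 (1 + theta_1 psi_1 + theta_2 psi_2) = 3 * (1 + (0.234)(0.005) + (-0.586)(-0.587145)) = 3 * 1.345237 = 4.035711
  c_1 = sigma^2 (theta_1 + theta_2 psi_1) = 3 * (0.234 + (-0.586)(0.005)) = 0.69321
  c_2 = sigma^2 theta_2 = 3 * (-0.586) = -1.758
Equations for k = 0 and k = 1 (AR order 1):
  gamma(0) = phi_1 gamma(1) + c_0
  gamma(1) = phi_1 gamma(0) + c_1
Substituting the second into the first: gamma(0) (1 - phi_1^2) = c_0 + phi_1 c_1, so
  gamma(0) = (c_0 + phi_1 c_1) / (1 - phi_1^2) = (4.035711 + (-0.229)(0.69321)) / (1 - (-0.229)^2) = 3.876966 / 0.947559 = 4.09153.
Therefore gamma(0) = 4.0915 (to 4 decimal places).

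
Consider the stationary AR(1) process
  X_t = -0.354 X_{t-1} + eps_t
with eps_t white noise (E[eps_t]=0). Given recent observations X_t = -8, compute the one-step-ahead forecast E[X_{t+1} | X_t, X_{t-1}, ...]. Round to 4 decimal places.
E[X_{t+1} \mid \mathcal F_t] = 2.8320

For an AR(p) model X_t = c + sum_i phi_i X_{t-i} + eps_t, the
one-step-ahead conditional mean is
  E[X_{t+1} | X_t, ...] = c + sum_i phi_i X_{t+1-i}.
Substitute known values:
  E[X_{t+1} | ...] = (-0.354) * (-8)
                   = 2.8320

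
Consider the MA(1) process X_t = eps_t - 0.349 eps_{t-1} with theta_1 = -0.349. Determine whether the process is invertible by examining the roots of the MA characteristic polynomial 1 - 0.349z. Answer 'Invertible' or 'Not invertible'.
\text{Invertible}

The MA(q) characteristic polynomial is P(z) = 1 - 0.349z.
Invertibility requires all roots to lie outside the unit circle, i.e. |z| > 1 for every root.
This is linear in z: 1 + (-0.349) z = 0  =>  z = -1/(-0.349) = 2.86533,  |z| = 2.86533.
Moduli of all roots: 2.8653.
All moduli strictly greater than 1? Yes.
Verdict: Invertible.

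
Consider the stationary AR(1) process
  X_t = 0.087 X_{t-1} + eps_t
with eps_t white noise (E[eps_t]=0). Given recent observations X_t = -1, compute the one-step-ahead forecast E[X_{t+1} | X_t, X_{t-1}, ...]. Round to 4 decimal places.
E[X_{t+1} \mid \mathcal F_t] = -0.0870

For an AR(p) model X_t = c + sum_i phi_i X_{t-i} + eps_t, the
one-step-ahead conditional mean is
  E[X_{t+1} | X_t, ...] = c + sum_i phi_i X_{t+1-i}.
Substitute known values:
  E[X_{t+1} | ...] = (0.087) * (-1)
                   = -0.0870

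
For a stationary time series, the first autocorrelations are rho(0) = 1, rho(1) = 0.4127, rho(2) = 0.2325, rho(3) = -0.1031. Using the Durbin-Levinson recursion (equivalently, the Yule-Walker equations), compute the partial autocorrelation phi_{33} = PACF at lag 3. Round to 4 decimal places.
\phi_{33} = -0.2700

The PACF at lag k is phi_{kk}, the last component of the solution
to the Yule-Walker system G_k phi = r_k where
  (G_k)_{ij} = rho(|i - j|), (r_k)_i = rho(i), i,j = 1..k.
Equivalently, Durbin-Levinson gives phi_{kk} iteratively:
  phi_{11} = rho(1)
  phi_{kk} = [rho(k) - sum_{j=1..k-1} phi_{k-1,j} rho(k-j)]
            / [1 - sum_{j=1..k-1} phi_{k-1,j} rho(j)],
  phi_{k,j} = phi_{k-1,j} - phi_{kk} phi_{k-1,k-j},  j = 1..k-1.
Step k = 1:
  phi_11 = rho(1) = 0.4127.
Step k = 2:
  phi_22 = [rho(2) - phi_11 rho(1)] / [1 - phi_11 rho(1)] = [0.2325 - (0.4127)(0.4127)] / [1 - (0.4127)(0.4127)]
         = 0.06217871 / 0.82967871 = 0.074943.
  Update: phi_21 = phi_11 - phi_22 phi_11 = 0.4127 - (0.074943)(0.4127) = 0.381771.
Step k = 3:
  phi_33 = [rho(3) - phi_21 rho(2) - phi_22 rho(1)] / [1 - phi_21 rho(1) - phi_22 rho(2)]
    numerator   = -0.1031 - (0.381771)(0.2325) - (0.074943)(0.4127) = -0.22279078
    denominator = 1 - (0.381771)(0.4127) - (0.074943)(0.2325) = 0.82501884
  phi_33 = -0.22279078 / 0.82501884 = -0.27.
Therefore phi_{33} = -0.2700.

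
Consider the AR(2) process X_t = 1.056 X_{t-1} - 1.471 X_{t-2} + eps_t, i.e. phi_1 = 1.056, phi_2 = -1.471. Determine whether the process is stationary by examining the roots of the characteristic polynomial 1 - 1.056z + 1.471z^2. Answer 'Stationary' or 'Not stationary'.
\text{Not stationary}

The AR(p) characteristic polynomial is P(z) = 1 - 1.056z + 1.471z^2.
Stationarity requires all roots to lie outside the unit circle, i.e. |z| > 1 for every root.
Set 1 + (-1.056) z + (1.471) z^2 = 0, i.e. a z^2 + b z + c = 0 with a = 1.471, b = -1.056, c = 1.
Discriminant D = b^2 - 4ac = (-1.056)^2 - 4*(1.471)*1 = 1.115136 - (5.884) = -4.768864.
D < 0, so the roots are the complex-conjugate pair z = (-b +/- i sqrt(-D)) / (2a) = 0.3589 +/- 0.7423i.
For a conjugate pair |z|^2 = z * conj(z) = (product of roots) = c/a = 1/(1.471) = 0.67981, so |z| = sqrt(0.67981) = 0.8245 for both roots.
Moduli of all roots: 0.8245, 0.8245.
All moduli strictly greater than 1? No.
Verdict: Not stationary.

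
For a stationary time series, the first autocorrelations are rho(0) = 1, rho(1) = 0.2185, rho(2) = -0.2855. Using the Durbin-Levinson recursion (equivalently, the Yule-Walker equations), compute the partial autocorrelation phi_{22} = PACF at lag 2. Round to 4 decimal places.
\phi_{22} = -0.3499

The PACF at lag k is phi_{kk}, the last component of the solution
to the Yule-Walker system G_k phi = r_k where
  (G_k)_{ij} = rho(|i - j|), (r_k)_i = rho(i), i,j = 1..k.
Equivalently, Durbin-Levinson gives phi_{kk} iteratively:
  phi_{11} = rho(1)
  phi_{kk} = [rho(k) - sum_{j=1..k-1} phi_{k-1,j} rho(k-j)]
            / [1 - sum_{j=1..k-1} phi_{k-1,j} rho(j)],
  phi_{k,j} = phi_{k-1,j} - phi_{kk} phi_{k-1,k-j},  j = 1..k-1.
Step k = 1:
  phi_11 = rho(1) = 0.2185.
Step k = 2:
  phi_22 = [rho(2) - phi_11 rho(1)] / [1 - phi_11 rho(1)] = [-0.2855 - (0.2185)(0.2185)] / [1 - (0.2185)(0.2185)]
         = -0.33324225 / 0.95225775 = -0.3499.
Therefore phi_{22} = -0.3499.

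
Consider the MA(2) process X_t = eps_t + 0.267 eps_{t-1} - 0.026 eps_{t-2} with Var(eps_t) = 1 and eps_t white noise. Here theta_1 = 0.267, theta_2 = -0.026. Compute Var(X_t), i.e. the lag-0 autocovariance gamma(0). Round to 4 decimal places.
\gamma(0) = 1.0720

For an MA(q) process X_t = eps_t + sum_i theta_i eps_{t-i} with
Var(eps_t) = sigma^2, the variance is
  gamma(0) = sigma^2 * (1 + sum_i theta_i^2).
  sum_i theta_i^2 = (0.267)^2 + (-0.026)^2 = 0.071289 + 0.000676 = 0.071965.
  gamma(0) = 1 * (1 + 0.071965) = 1 * 1.071965 = 1.071965, which rounds to 1.0720.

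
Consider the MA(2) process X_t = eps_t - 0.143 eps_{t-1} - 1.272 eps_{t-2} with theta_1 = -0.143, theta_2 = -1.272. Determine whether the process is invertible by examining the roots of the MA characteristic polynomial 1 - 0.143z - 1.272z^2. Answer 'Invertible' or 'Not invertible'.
\text{Not invertible}

The MA(q) characteristic polynomial is P(z) = 1 - 0.143z - 1.272z^2.
Invertibility requires all roots to lie outside the unit circle, i.e. |z| > 1 for every root.
Set 1 + (-0.143) z + (-1.272) z^2 = 0, i.e. a z^2 + b z + c = 0 with a = -1.272, b = -0.143, c = 1.
Discriminant D = b^2 - 4ac = (-0.143)^2 - 4*(-1.272)*1 = 0.020449 - (-5.088) = 5.108449.
D >= 0, so the roots are real: z = (-b +/- sqrt(D)) / (2a) = (0.143 +/- 2.260188) / (-2.544).
  z_1 = (0.143 + 2.260188) / (-2.544) = -0.9446,   |z_1| = 0.9446.
  z_2 = (0.143 - 2.260188) / (-2.544) = 0.8322,   |z_2| = 0.8322.
Moduli of all roots: 0.9446, 0.8322.
All moduli strictly greater than 1? No.
Verdict: Not invertible.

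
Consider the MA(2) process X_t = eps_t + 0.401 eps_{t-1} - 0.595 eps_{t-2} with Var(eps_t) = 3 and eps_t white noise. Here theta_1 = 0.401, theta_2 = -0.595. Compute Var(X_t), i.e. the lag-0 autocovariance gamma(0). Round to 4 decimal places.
\gamma(0) = 4.5445

For an MA(q) process X_t = eps_t + sum_i theta_i eps_{t-i} with
Var(eps_t) = sigma^2, the variance is
  gamma(0) = sigma^2 * (1 + sum_i theta_i^2).
  sum_i theta_i^2 = (0.401)^2 + (-0.595)^2 = 0.160801 + 0.354025 = 0.514826.
  gamma(0) = 3 * (1 + 0.514826) = 3 * 1.514826 = 4.544478, which rounds to 4.5445.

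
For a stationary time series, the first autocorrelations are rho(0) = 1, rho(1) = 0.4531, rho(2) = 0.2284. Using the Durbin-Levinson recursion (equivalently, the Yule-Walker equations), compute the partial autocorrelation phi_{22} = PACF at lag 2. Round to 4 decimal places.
\phi_{22} = 0.0291

The PACF at lag k is phi_{kk}, the last component of the solution
to the Yule-Walker system G_k phi = r_k where
  (G_k)_{ij} = rho(|i - j|), (r_k)_i = rho(i), i,j = 1..k.
Equivalently, Durbin-Levinson gives phi_{kk} iteratively:
  phi_{11} = rho(1)
  phi_{kk} = [rho(k) - sum_{j=1..k-1} phi_{k-1,j} rho(k-j)]
            / [1 - sum_{j=1..k-1} phi_{k-1,j} rho(j)],
  phi_{k,j} = phi_{k-1,j} - phi_{kk} phi_{k-1,k-j},  j = 1..k-1.
Step k = 1:
  phi_11 = rho(1) = 0.4531.
Step k = 2:
  phi_22 = [rho(2) - phi_11 rho(1)] / [1 - phi_11 rho(1)] = [0.2284 - (0.4531)(0.4531)] / [1 - (0.4531)(0.4531)]
         = 0.02310039 / 0.79470039 = 0.0291.
Therefore phi_{22} = 0.0291.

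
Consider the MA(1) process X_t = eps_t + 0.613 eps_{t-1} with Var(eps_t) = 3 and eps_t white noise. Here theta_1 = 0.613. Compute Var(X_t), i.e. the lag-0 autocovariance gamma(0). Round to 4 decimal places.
\gamma(0) = 4.1273

For an MA(q) process X_t = eps_t + sum_i theta_i eps_{t-i} with
Var(eps_t) = sigma^2, the variance is
  gamma(0) = sigma^2 * (1 + sum_i theta_i^2).
  sum_i theta_i^2 = (0.613)^2 = 0.375769.
  gamma(0) = 3 * (1 + 0.375769) = 3 * 1.375769 = 4.127307, which rounds to 4.1273.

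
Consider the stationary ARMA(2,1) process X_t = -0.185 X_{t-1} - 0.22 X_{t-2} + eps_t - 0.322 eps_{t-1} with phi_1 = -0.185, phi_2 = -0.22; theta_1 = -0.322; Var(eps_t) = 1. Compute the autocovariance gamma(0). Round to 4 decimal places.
\gamma(0) = 1.2922

Multiply the model equation by X_{t-k} and take expectations. With theta_0 = psi_0 = 1 and psi_j the MA(infinity) weights, this gives
  gamma(k) - sum_i phi_i gamma(k-i) = c_k,
  c_k = sigma^2 * sum_{j=k..q} theta_j psi_{j-k}   (c_k = 0 for k > q),
using gamma(-m) = gamma(m).
psi-weights needed (psi_j = theta_j + sum_i phi_i psi_{j-i}):
  psi_1 = theta_1 + phi_1 = -0.322 + (-0.185) = -0.507
Right-hand sides:
  c_0 = sigma^2 (1 + theta_1 psi_1) = 1 * (1 + (-0.322)(-0.507)) = 1 * 1.163254 = 1.163254
  c_1 = sigma^2 theta_1 = 1 * (-0.322) = -0.322
  c_2 = 0
Equations for k = 0, 1, 2 (AR order 2, c_2 = 0):
  (E0) gamma(0) = phi_1 gamma(1) + phi_2 gamma(2) + c_0
  (E1) gamma(1) = phi_1 gamma(0) + phi_2 gamma(1) + c_1
  (E2) gamma(2) = phi_1 gamma(1) + phi_2 gamma(0)
From (E1): gamma(1) = A gamma(0) + B with
  A = phi_1 / (1 - phi_2) = -0.185 / 1.22 = -0.151639,   B = c_1 / (1 - phi_2) = -0.322 / 1.22 = -0.263934.
Insert (E2) into (E0): gamma(0) (1 - phi_2^2) = phi_1 (1 + phi_2) gamma(1) + c_0.
  phi_1 (1 + phi_2) = (-0.185)(0.78) = -0.1443,   1 - phi_2^2 = 0.9516.
Replace gamma(1) by A gamma(0) + B and collect gamma(0):
  gamma(0) [0.9516 - (-0.1443)(-0.151639)] = (-0.1443)(-0.263934) + 1.163254
  gamma(0) * 0.929718 = 1.20134
  gamma(0) = 1.20134 / 0.929718 = 1.292154.
Therefore gamma(0) = 1.2922 (to 4 decimal places).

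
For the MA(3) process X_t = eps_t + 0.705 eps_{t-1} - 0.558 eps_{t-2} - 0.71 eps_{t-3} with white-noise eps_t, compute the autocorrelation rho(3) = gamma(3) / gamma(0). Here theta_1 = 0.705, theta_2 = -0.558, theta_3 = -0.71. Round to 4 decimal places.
\rho(3) = -0.3070

For an MA(q) process with theta_0 = 1, the autocovariance is
  gamma(k) = sigma^2 * sum_{i=0..q-k} theta_i * theta_{i+k},
and rho(k) = gamma(k) / gamma(0). Sigma^2 cancels.
  numerator   = (1)*(-0.71) = -0.71.
  denominator = (1)^2 + (0.705)^2 + (-0.558)^2 + (-0.71)^2 = 2.312489.
  rho(3) = -0.71 / 2.312489 = -0.3070.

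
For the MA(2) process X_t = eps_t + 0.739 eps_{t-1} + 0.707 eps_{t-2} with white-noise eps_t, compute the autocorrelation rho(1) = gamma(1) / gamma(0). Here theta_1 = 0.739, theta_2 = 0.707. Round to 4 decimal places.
\rho(1) = 0.6166

For an MA(q) process with theta_0 = 1, the autocovariance is
  gamma(k) = sigma^2 * sum_{i=0..q-k} theta_i * theta_{i+k},
and rho(k) = gamma(k) / gamma(0). Sigma^2 cancels.
  numerator   = (1)*(0.739) + (0.739)*(0.707) = 1.261473.
  denominator = (1)^2 + (0.739)^2 + (0.707)^2 = 2.04597.
  rho(1) = 1.261473 / 2.04597 = 0.6166.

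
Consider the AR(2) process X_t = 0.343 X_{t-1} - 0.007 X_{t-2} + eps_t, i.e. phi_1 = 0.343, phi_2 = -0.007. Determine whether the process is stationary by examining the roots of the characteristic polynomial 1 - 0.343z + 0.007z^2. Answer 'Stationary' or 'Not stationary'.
\text{Stationary}

The AR(p) characteristic polynomial is P(z) = 1 - 0.343z + 0.007z^2.
Stationarity requires all roots to lie outside the unit circle, i.e. |z| > 1 for every root.
Set 1 + (-0.343) z + (0.007) z^2 = 0, i.e. a z^2 + b z + c = 0 with a = 0.007, b = -0.343, c = 1.
Discriminant D = b^2 - 4ac = (-0.343)^2 - 4*(0.007)*1 = 0.117649 - (0.028) = 0.089649.
D >= 0, so the roots are real: z = (-b +/- sqrt(D)) / (2a) = (0.343 +/- 0.299414) / (0.014).
  z_1 = (0.343 + 0.299414) / (0.014) = 45.8867,   |z_1| = 45.8867.
  z_2 = (0.343 - 0.299414) / (0.014) = 3.1133,   |z_2| = 3.1133.
Moduli of all roots: 45.8867, 3.1133.
All moduli strictly greater than 1? Yes.
Verdict: Stationary.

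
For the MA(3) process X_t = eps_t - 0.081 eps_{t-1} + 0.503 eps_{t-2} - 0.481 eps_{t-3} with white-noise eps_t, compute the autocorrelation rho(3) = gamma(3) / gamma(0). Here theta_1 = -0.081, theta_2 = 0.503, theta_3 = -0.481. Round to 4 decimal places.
\rho(3) = -0.3226

For an MA(q) process with theta_0 = 1, the autocovariance is
  gamma(k) = sigma^2 * sum_{i=0..q-k} theta_i * theta_{i+k},
and rho(k) = gamma(k) / gamma(0). Sigma^2 cancels.
  numerator   = (1)*(-0.481) = -0.481.
  denominator = (1)^2 + (-0.081)^2 + (0.503)^2 + (-0.481)^2 = 1.490931.
  rho(3) = -0.481 / 1.490931 = -0.3226.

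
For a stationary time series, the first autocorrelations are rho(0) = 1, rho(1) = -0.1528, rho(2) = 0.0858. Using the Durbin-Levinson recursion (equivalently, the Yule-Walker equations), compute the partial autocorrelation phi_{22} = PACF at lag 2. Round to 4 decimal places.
\phi_{22} = 0.0639

The PACF at lag k is phi_{kk}, the last component of the solution
to the Yule-Walker system G_k phi = r_k where
  (G_k)_{ij} = rho(|i - j|), (r_k)_i = rho(i), i,j = 1..k.
Equivalently, Durbin-Levinson gives phi_{kk} iteratively:
  phi_{11} = rho(1)
  phi_{kk} = [rho(k) - sum_{j=1..k-1} phi_{k-1,j} rho(k-j)]
            / [1 - sum_{j=1..k-1} phi_{k-1,j} rho(j)],
  phi_{k,j} = phi_{k-1,j} - phi_{kk} phi_{k-1,k-j},  j = 1..k-1.
Step k = 1:
  phi_11 = rho(1) = -0.1528.
Step k = 2:
  phi_22 = [rho(2) - phi_11 rho(1)] / [1 - phi_11 rho(1)] = [0.0858 - (-0.1528)(-0.1528)] / [1 - (-0.1528)(-0.1528)]
         = 0.06245216 / 0.97665216 = 0.0639.
Therefore phi_{22} = 0.0639.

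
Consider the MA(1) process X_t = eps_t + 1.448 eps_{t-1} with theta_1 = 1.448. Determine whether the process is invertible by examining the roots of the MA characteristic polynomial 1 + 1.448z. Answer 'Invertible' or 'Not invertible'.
\text{Not invertible}

The MA(q) characteristic polynomial is P(z) = 1 + 1.448z.
Invertibility requires all roots to lie outside the unit circle, i.e. |z| > 1 for every root.
This is linear in z: 1 + (1.448) z = 0  =>  z = -1/(1.448) = -0.690608,  |z| = 0.690608.
Moduli of all roots: 0.6906.
All moduli strictly greater than 1? No.
Verdict: Not invertible.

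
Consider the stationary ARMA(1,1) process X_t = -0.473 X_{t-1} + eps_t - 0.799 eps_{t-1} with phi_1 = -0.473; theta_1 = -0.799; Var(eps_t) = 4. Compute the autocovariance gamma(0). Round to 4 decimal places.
\gamma(0) = 12.3372

Multiply the model equation by X_{t-k} and take expectations. With theta_0 = psi_0 = 1 and psi_j the MA(infinity) weights, this gives
  gamma(k) - sum_i phi_i gamma(k-i) = c_k,
  c_k = sigma^2 * sum_{j=k..q} theta_j psi_{j-k}   (c_k = 0 for k > q),
using gamma(-m) = gamma(m).
psi-weights needed (psi_j = theta_j + sum_i phi_i psi_{j-i}):
  psi_1 = theta_1 + phi_1 = -0.799 + (-0.473) = -1.272
Right-hand sides:
  c_0 = sigma^2 (1 + theta_1 psi_1) = 4 * (1 + (-0.799)(-1.272)) = 4 * 2.016328 = 8.065312
  c_1 = sigma^2 theta_1 = 4 * (-0.799) = -3.196
  c_2 = 0
Equations for k = 0 and k = 1 (AR order 1):
  gamma(0) = phi_1 gamma(1) + c_0
  gamma(1) = phi_1 gamma(0) + c_1
Substituting the second into the first: gamma(0) (1 - phi_1^2) = c_0 + phi_1 c_1, so
  gamma(0) = (c_0 + phi_1 c_1) / (1 - phi_1^2) = (8.065312 + (-0.473)(-3.196)) / (1 - (-0.473)^2) = 9.57702 / 0.776271 = 12.337212.
Therefore gamma(0) = 12.3372 (to 4 decimal places).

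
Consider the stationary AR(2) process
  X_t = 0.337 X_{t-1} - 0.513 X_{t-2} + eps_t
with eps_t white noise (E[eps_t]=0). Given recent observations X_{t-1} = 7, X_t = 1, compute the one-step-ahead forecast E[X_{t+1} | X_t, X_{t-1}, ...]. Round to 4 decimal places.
E[X_{t+1} \mid \mathcal F_t] = -3.2540

For an AR(p) model X_t = c + sum_i phi_i X_{t-i} + eps_t, the
one-step-ahead conditional mean is
  E[X_{t+1} | X_t, ...] = c + sum_i phi_i X_{t+1-i}.
Substitute known values:
  E[X_{t+1} | ...] = (0.337) * (1) + (-0.513) * (7)
                   = -3.2540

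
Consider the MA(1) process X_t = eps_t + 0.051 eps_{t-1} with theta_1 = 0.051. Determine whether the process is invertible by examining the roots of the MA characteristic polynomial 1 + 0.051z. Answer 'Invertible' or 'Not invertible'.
\text{Invertible}

The MA(q) characteristic polynomial is P(z) = 1 + 0.051z.
Invertibility requires all roots to lie outside the unit circle, i.e. |z| > 1 for every root.
This is linear in z: 1 + (0.051) z = 0  =>  z = -1/(0.051) = -19.607843,  |z| = 19.607843.
Moduli of all roots: 19.6078.
All moduli strictly greater than 1? Yes.
Verdict: Invertible.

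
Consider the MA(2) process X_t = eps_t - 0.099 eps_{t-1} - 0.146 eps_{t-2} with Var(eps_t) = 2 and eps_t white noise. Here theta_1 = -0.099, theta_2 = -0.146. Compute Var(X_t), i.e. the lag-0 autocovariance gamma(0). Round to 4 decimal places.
\gamma(0) = 2.0622

For an MA(q) process X_t = eps_t + sum_i theta_i eps_{t-i} with
Var(eps_t) = sigma^2, the variance is
  gamma(0) = sigma^2 * (1 + sum_i theta_i^2).
  sum_i theta_i^2 = (-0.099)^2 + (-0.146)^2 = 0.009801 + 0.021316 = 0.031117.
  gamma(0) = 2 * (1 + 0.031117) = 2 * 1.031117 = 2.062234, which rounds to 2.0622.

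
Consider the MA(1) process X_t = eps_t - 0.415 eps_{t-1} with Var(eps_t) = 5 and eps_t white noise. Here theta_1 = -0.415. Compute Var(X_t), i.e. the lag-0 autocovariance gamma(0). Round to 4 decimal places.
\gamma(0) = 5.8611

For an MA(q) process X_t = eps_t + sum_i theta_i eps_{t-i} with
Var(eps_t) = sigma^2, the variance is
  gamma(0) = sigma^2 * (1 + sum_i theta_i^2).
  sum_i theta_i^2 = (-0.415)^2 = 0.172225.
  gamma(0) = 5 * (1 + 0.172225) = 5 * 1.172225 = 5.861125, which rounds to 5.8611.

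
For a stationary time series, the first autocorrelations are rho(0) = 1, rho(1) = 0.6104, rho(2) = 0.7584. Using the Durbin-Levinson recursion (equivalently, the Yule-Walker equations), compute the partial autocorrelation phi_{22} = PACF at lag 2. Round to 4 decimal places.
\phi_{22} = 0.6149

The PACF at lag k is phi_{kk}, the last component of the solution
to the Yule-Walker system G_k phi = r_k where
  (G_k)_{ij} = rho(|i - j|), (r_k)_i = rho(i), i,j = 1..k.
Equivalently, Durbin-Levinson gives phi_{kk} iteratively:
  phi_{11} = rho(1)
  phi_{kk} = [rho(k) - sum_{j=1..k-1} phi_{k-1,j} rho(k-j)]
            / [1 - sum_{j=1..k-1} phi_{k-1,j} rho(j)],
  phi_{k,j} = phi_{k-1,j} - phi_{kk} phi_{k-1,k-j},  j = 1..k-1.
Step k = 1:
  phi_11 = rho(1) = 0.6104.
Step k = 2:
  phi_22 = [rho(2) - phi_11 rho(1)] / [1 - phi_11 rho(1)] = [0.7584 - (0.6104)(0.6104)] / [1 - (0.6104)(0.6104)]
         = 0.38581184 / 0.62741184 = 0.6149.
Therefore phi_{22} = 0.6149.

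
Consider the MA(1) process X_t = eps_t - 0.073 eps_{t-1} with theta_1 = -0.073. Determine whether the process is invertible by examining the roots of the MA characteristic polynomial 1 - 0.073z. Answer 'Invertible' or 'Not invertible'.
\text{Invertible}

The MA(q) characteristic polynomial is P(z) = 1 - 0.073z.
Invertibility requires all roots to lie outside the unit circle, i.e. |z| > 1 for every root.
This is linear in z: 1 + (-0.073) z = 0  =>  z = -1/(-0.073) = 13.69863,  |z| = 13.69863.
Moduli of all roots: 13.6986.
All moduli strictly greater than 1? Yes.
Verdict: Invertible.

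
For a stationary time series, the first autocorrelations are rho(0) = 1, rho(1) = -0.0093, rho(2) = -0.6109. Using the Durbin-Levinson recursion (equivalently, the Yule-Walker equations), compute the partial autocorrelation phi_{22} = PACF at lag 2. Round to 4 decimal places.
\phi_{22} = -0.6110

The PACF at lag k is phi_{kk}, the last component of the solution
to the Yule-Walker system G_k phi = r_k where
  (G_k)_{ij} = rho(|i - j|), (r_k)_i = rho(i), i,j = 1..k.
Equivalently, Durbin-Levinson gives phi_{kk} iteratively:
  phi_{11} = rho(1)
  phi_{kk} = [rho(k) - sum_{j=1..k-1} phi_{k-1,j} rho(k-j)]
            / [1 - sum_{j=1..k-1} phi_{k-1,j} rho(j)],
  phi_{k,j} = phi_{k-1,j} - phi_{kk} phi_{k-1,k-j},  j = 1..k-1.
Step k = 1:
  phi_11 = rho(1) = -0.0093.
Step k = 2:
  phi_22 = [rho(2) - phi_11 rho(1)] / [1 - phi_11 rho(1)] = [-0.6109 - (-0.0093)(-0.0093)] / [1 - (-0.0093)(-0.0093)]
         = -0.61098649 / 0.99991351 = -0.611.
Therefore phi_{22} = -0.6110.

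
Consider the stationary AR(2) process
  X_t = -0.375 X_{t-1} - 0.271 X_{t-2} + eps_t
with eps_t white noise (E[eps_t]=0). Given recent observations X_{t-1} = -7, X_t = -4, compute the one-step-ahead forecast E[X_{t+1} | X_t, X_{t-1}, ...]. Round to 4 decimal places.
E[X_{t+1} \mid \mathcal F_t] = 3.3970

For an AR(p) model X_t = c + sum_i phi_i X_{t-i} + eps_t, the
one-step-ahead conditional mean is
  E[X_{t+1} | X_t, ...] = c + sum_i phi_i X_{t+1-i}.
Substitute known values:
  E[X_{t+1} | ...] = (-0.375) * (-4) + (-0.271) * (-7)
                   = 3.3970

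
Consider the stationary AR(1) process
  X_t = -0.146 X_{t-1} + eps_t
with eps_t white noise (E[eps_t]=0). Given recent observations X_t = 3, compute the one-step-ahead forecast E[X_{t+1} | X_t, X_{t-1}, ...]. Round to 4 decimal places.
E[X_{t+1} \mid \mathcal F_t] = -0.4380

For an AR(p) model X_t = c + sum_i phi_i X_{t-i} + eps_t, the
one-step-ahead conditional mean is
  E[X_{t+1} | X_t, ...] = c + sum_i phi_i X_{t+1-i}.
Substitute known values:
  E[X_{t+1} | ...] = (-0.146) * (3)
                   = -0.4380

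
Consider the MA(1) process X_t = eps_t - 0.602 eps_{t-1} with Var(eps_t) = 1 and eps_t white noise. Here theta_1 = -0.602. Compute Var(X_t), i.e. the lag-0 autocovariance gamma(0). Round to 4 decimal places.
\gamma(0) = 1.3624

For an MA(q) process X_t = eps_t + sum_i theta_i eps_{t-i} with
Var(eps_t) = sigma^2, the variance is
  gamma(0) = sigma^2 * (1 + sum_i theta_i^2).
  sum_i theta_i^2 = (-0.602)^2 = 0.362404.
  gamma(0) = 1 * (1 + 0.362404) = 1 * 1.362404 = 1.362404, which rounds to 1.3624.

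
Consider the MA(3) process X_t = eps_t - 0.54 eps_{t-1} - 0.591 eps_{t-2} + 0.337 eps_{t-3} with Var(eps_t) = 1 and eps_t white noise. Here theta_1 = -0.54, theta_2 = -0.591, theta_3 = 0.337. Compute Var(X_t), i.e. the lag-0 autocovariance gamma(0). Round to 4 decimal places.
\gamma(0) = 1.7545

For an MA(q) process X_t = eps_t + sum_i theta_i eps_{t-i} with
Var(eps_t) = sigma^2, the variance is
  gamma(0) = sigma^2 * (1 + sum_i theta_i^2).
  sum_i theta_i^2 = (-0.54)^2 + (-0.591)^2 + (0.337)^2 = 0.2916 + 0.349281 + 0.113569 = 0.75445.
  gamma(0) = 1 * (1 + 0.75445) = 1 * 1.75445 = 1.75445, which rounds to 1.7545.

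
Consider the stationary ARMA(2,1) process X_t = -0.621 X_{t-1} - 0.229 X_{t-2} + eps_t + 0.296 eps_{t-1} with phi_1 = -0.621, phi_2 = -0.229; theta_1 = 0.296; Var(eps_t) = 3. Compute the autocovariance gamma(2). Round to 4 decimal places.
\gamma(2) = -0.1645

Multiply the model equation by X_{t-k} and take expectations. With theta_0 = psi_0 = 1 and psi_j the MA(infinity) weights, this gives
  gamma(k) - sum_i phi_i gamma(k-i) = c_k,
  c_k = sigma^2 * sum_{j=k..q} theta_j psi_{j-k}   (c_k = 0 for k > q),
using gamma(-m) = gamma(m).
psi-weights needed (psi_j = theta_j + sum_i phi_i psi_{j-i}):
  psi_1 = theta_1 + phi_1 = 0.296 + (-0.621) = -0.325
Right-hand sides:
  c_0 = sigma^2 (1 + theta_1 psi_1) = 3 * (1 + (0.296)(-0.325)) = 3 * 0.9038 = 2.7114
  c_1 = sigma^2 theta_1 = 3 * (0.296) = 0.888
  c_2 = 0
Equations for k = 0, 1, 2 (AR order 2, c_2 = 0):
  (E0) gamma(0) = phi_1 gamma(1) + phi_2 gamma(2) + c_0
  (E1) gamma(1) = phi_1 gamma(0) + phi_2 gamma(1) + c_1
  (E2) gamma(2) = phi_1 gamma(1) + phi_2 gamma(0)
From (E1): gamma(1) = A gamma(0) + B with
  A = phi_1 / (1 - phi_2) = -0.621 / 1.229 = -0.505289,   B = c_1 / (1 - phi_2) = 0.888 / 1.229 = 0.722539.
Insert (E2) into (E0): gamma(0) (1 - phi_2^2) = phi_1 (1 + phi_2) gamma(1) + c_0.
  phi_1 (1 + phi_2) = (-0.621)(0.771) = -0.478791,   1 - phi_2^2 = 0.947559.
Replace gamma(1) by A gamma(0) + B and collect gamma(0):
  gamma(0) [0.947559 - (-0.478791)(-0.505289)] = (-0.478791)(0.722539) + 2.7114
  gamma(0) * 0.705631 = 2.365455
  gamma(0) = 2.365455 / 0.705631 = 3.352254.
  gamma(1) = A gamma(0) + B = (-0.505289)(3.352254) + (0.722539) = -0.971318.
  gamma(2) = phi_1 gamma(1) + phi_2 gamma(0) = (-0.621)(-0.971318) + (-0.229)(3.352254) = -0.164478.
Therefore gamma(2) = -0.1645 (to 4 decimal places).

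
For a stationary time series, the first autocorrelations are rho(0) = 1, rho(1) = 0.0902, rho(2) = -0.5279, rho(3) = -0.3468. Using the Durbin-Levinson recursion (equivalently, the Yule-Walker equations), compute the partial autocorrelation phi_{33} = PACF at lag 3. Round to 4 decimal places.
\phi_{33} = -0.3200

The PACF at lag k is phi_{kk}, the last component of the solution
to the Yule-Walker system G_k phi = r_k where
  (G_k)_{ij} = rho(|i - j|), (r_k)_i = rho(i), i,j = 1..k.
Equivalently, Durbin-Levinson gives phi_{kk} iteratively:
  phi_{11} = rho(1)
  phi_{kk} = [rho(k) - sum_{j=1..k-1} phi_{k-1,j} rho(k-j)]
            / [1 - sum_{j=1..k-1} phi_{k-1,j} rho(j)],
  phi_{k,j} = phi_{k-1,j} - phi_{kk} phi_{k-1,k-j},  j = 1..k-1.
Step k = 1:
  phi_11 = rho(1) = 0.0902.
Step k = 2:
  phi_22 = [rho(2) - phi_11 rho(1)] / [1 - phi_11 rho(1)] = [-0.5279 - (0.0902)(0.0902)] / [1 - (0.0902)(0.0902)]
         = -0.53603604 / 0.99186396 = -0.540433.
  Update: phi_21 = phi_11 - phi_22 phi_11 = 0.0902 - (-0.540433)(0.0902) = 0.138947.
Step k = 3:
  phi_33 = [rho(3) - phi_21 rho(2) - phi_22 rho(1)] / [1 - phi_21 rho(1) - phi_22 rho(2)]
    numerator   = -0.3468 - (0.138947)(-0.5279) - (-0.540433)(0.0902) = -0.22470279
    denominator = 1 - (0.138947)(0.0902) - (-0.540433)(-0.5279) = 0.70217238
  phi_33 = -0.22470279 / 0.70217238 = -0.32.
Therefore phi_{33} = -0.3200.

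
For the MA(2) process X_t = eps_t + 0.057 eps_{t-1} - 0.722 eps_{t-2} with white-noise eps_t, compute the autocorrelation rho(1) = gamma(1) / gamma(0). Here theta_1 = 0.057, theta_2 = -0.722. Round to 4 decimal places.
\rho(1) = 0.0104

For an MA(q) process with theta_0 = 1, the autocovariance is
  gamma(k) = sigma^2 * sum_{i=0..q-k} theta_i * theta_{i+k},
and rho(k) = gamma(k) / gamma(0). Sigma^2 cancels.
  numerator   = (1)*(0.057) + (0.057)*(-0.722) = 0.015846.
  denominator = (1)^2 + (0.057)^2 + (-0.722)^2 = 1.524533.
  rho(1) = 0.015846 / 1.524533 = 0.0104.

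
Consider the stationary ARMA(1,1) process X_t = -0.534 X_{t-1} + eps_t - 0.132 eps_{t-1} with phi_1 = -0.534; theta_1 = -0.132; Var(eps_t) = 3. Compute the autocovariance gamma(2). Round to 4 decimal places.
\gamma(2) = 1.5977

Multiply the model equation by X_{t-k} and take expectations. With theta_0 = psi_0 = 1 and psi_j the MA(infinity) weights, this gives
  gamma(k) - sum_i phi_i gamma(k-i) = c_k,
  c_k = sigma^2 * sum_{j=k..q} theta_j psi_{j-k}   (c_k = 0 for k > q),
using gamma(-m) = gamma(m).
psi-weights needed (psi_j = theta_j + sum_i phi_i psi_{j-i}):
  psi_1 = theta_1 + phi_1 = -0.132 + (-0.534) = -0.666
Right-hand sides:
  c_0 = sigma^2 (1 + theta_1 psi_1) = 3 * (1 + (-0.132)(-0.666)) = 3 * 1.087912 = 3.263736
  c_1 = sigma^2 theta_1 = 3 * (-0.132) = -0.396
  c_2 = 0
Equations for k = 0 and k = 1 (AR order 1):
  gamma(0) = phi_1 gamma(1) + c_0
  gamma(1) = phi_1 gamma(0) + c_1
Substituting the second into the first: gamma(0) (1 - phi_1^2) = c_0 + phi_1 c_1, so
  gamma(0) = (c_0 + phi_1 c_1) / (1 - phi_1^2) = (3.263736 + (-0.534)(-0.396)) / (1 - (-0.534)^2) = 3.4752 / 0.714844 = 4.86148.
  gamma(1) = phi_1 gamma(0) + c_1 = (-0.534)(4.86148) + (-0.396) = -2.99203.
For k = 2 (> q): gamma(2) = phi_1 gamma(1) = (-0.534)(-2.99203) = 1.597744.
Therefore gamma(2) = 1.5977 (to 4 decimal places).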